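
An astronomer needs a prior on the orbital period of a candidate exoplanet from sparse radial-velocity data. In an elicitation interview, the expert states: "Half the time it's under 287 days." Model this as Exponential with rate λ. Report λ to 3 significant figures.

Exponential median = ln 2 / λ, so λ = ln 2 / 287.0 = 0.00242.

λ ≈ 0.00242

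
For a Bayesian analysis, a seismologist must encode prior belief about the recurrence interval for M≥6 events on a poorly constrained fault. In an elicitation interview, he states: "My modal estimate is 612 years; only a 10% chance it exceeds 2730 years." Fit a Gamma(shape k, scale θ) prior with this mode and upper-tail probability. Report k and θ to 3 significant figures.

k ≈ 1.81, θ ≈ 758

Gamma(k,θ) with k>1 has mode (k−1)θ, so θ = 612/(k−1).
Need P(X < 2730) = 0.9 with θ tied to k this way. Start at k = 2, θ = 612: P(X<2730) ≈ 0.937.
Too high — lower k to spread out. Iterating converges to k ≈ 1.81.
Then θ = 612/(1.81−1) ≈ 758.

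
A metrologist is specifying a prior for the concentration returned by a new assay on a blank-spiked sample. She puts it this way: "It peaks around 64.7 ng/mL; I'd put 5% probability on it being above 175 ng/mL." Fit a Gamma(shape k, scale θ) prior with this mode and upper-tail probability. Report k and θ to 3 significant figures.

Gamma(k,θ) with k>1 has mode (k−1)θ, so θ = 64.7/(k−1).
Need P(X < 175) = 0.95 with θ tied to k this way. Start at k = 2, θ = 64.7: P(X<175) ≈ 0.752.
Too low — raise k to concentrate. Iterating converges to k ≈ 3.72.
Then θ = 64.7/(3.72−1) ≈ 23.8.

k ≈ 3.72, θ ≈ 23.8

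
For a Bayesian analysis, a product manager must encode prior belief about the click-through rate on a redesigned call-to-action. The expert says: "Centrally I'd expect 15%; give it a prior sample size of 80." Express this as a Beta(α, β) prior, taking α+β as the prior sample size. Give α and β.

Under the effective-sample-size interpretation, Beta(α, β) has prior mean α/(α+β) and prior sample size α+β.
So α+β = 80 and α/(α+β) = 0.15, giving α = 0.15·80 = 12 and β = 80 − 12 = 68.

α = 12, β = 68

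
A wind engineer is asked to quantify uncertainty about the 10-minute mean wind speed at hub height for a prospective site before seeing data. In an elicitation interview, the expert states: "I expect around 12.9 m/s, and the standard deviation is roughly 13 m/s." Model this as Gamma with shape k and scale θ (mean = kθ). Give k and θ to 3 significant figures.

k ≈ 0.985, θ ≈ 13.1

For Gamma(k, scale θ): mean = kθ, variance = kθ², so CV = 1/√k.
CV = SD/mean = 13/12.9 = 1.008, hence k = 1/CV² = 0.985.
Then θ = mean/k = 12.9/0.985 = 13.1.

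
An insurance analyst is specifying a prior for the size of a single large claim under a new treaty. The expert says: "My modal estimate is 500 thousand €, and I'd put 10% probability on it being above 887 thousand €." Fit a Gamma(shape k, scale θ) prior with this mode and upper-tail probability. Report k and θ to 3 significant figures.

Gamma(k,θ) with k>1 has mode (k−1)θ, so θ = 500/(k−1).
Need P(X < 887) = 0.9 with θ tied to k this way. Start at k = 2, θ = 500: P(X<887) ≈ 0.529.
Too low — raise k to concentrate. Iterating converges to k ≈ 6.79.
Then θ = 500/(6.79−1) ≈ 86.4.

k ≈ 6.79, θ ≈ 86.4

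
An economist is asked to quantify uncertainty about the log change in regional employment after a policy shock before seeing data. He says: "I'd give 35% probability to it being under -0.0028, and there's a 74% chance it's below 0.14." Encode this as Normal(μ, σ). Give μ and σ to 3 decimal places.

For Normal(μ,σ), the p-quantile is μ + z_p·σ. Here z_{0.35} = -0.3853, z_{0.74} = 0.6433.
So -0.0028 = μ − 0.3853σ and 0.14 = μ + 0.6433σ.
Subtracting: σ = (0.14 − -0.0028)/(0.6433 − (-0.3853)) = 0.139.
Then μ = -0.0028 − (-0.3853)·0.139 = 0.051.

μ = 0.051, σ = 0.139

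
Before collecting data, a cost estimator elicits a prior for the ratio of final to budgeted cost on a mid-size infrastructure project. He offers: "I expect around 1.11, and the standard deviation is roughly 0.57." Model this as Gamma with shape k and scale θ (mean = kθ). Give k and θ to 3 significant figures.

For Gamma(k, scale θ): mean = kθ, variance = kθ², so CV = 1/√k.
CV = SD/mean = 0.57/1.11 = 0.5135, hence k = 1/CV² = 3.79.
Then θ = mean/k = 1.11/3.79 = 0.293.

k ≈ 3.79, θ ≈ 0.293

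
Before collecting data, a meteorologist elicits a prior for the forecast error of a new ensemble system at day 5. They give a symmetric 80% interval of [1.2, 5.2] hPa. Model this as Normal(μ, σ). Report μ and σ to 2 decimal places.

A symmetric 80% interval runs μ ± z·σ with z = 1.282.
Half-width = 2, so σ = 2/1.282 = 1.56.
μ is the interval midpoint, 3.20.

μ = 3.20, σ = 1.56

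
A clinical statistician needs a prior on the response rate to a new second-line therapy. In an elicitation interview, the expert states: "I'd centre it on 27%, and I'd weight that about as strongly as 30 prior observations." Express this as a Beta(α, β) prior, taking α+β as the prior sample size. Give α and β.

Under the effective-sample-size interpretation, Beta(α, β) has prior mean α/(α+β) and prior sample size α+β.
So α+β = 30 and α/(α+β) = 0.27, giving α = 0.27·30 = 8.1 and β = 30 − 8.1 = 21.9.

α = 8.1, β = 21.9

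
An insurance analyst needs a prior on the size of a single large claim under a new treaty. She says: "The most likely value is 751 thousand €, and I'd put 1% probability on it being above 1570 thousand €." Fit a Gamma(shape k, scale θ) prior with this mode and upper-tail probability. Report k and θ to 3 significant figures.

k ≈ 9.96, θ ≈ 83.9

Gamma(k,θ) with k>1 has mode (k−1)θ, so θ = 751/(k−1).
Need P(X < 1570) = 0.99 with θ tied to k this way. Start at k = 2, θ = 751: P(X<1570) ≈ 0.618.
Too low — raise k to concentrate. Iterating converges to k ≈ 9.96.
Then θ = 751/(9.96−1) ≈ 83.9.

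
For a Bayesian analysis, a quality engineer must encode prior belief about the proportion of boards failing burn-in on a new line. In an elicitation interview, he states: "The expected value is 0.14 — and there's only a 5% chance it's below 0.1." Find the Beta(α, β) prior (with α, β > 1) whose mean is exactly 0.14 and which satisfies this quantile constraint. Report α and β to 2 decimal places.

α ≈ 25.26, β ≈ 155.14

With mean 0.14 fixed, write α = 0.14s, β = 0.86s where s = α+β.
Need P(θ < 0.1) = 0.05 under Beta(0.14s, 0.86s). Normal approximation: (q−m)/√(m(1−m)/s) ≈ z_{0.05} = -1.64, so s ≈ 0.14·0.86·(-1.64)²/(0.1−0.14)² = 203.6.
At s = 203.6: P(θ<0.1) ≈ 0.040. Adjusting to match 0.05 gives s ≈ 180.40.
So α = 0.14·180.40 ≈ 25.26, β = 0.86·180.40 ≈ 155.14.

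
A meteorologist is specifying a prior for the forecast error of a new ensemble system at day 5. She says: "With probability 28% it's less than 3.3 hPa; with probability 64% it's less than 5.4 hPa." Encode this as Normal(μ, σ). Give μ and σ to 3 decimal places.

μ = 4.600, σ = 2.231

The p-quantile of Normal(μ,σ) is μ + z_p·σ, with z_{0.28} = -0.5828 and z_{0.64} = 0.3585.
Eliminate σ: μ = (z₂·x₁ − z₁·x₂)/(z₂ − z₁) = (0.3585·3.3 − (-0.5828)·5.4)/0.9413 = 4.600.
Then σ = (x₂ − x₁)/(z₂ − z₁) = (5.4 − 3.3)/0.9413 = 2.231.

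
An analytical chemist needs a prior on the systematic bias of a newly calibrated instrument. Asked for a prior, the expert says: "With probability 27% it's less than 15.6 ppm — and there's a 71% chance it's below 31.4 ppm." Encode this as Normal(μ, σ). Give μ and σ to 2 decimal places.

For Normal(μ,σ), the p-quantile is μ + z_p·σ. Here z_{0.27} = -0.6128, z_{0.71} = 0.5534.
So 15.6 = μ − 0.6128σ and 31.4 = μ + 0.5534σ.
Subtracting: σ = (31.4 − 15.6)/(0.5534 − (-0.6128)) = 13.55.
Then μ = 15.6 − (-0.6128)·13.55 = 23.90.

μ = 23.90, σ = 13.55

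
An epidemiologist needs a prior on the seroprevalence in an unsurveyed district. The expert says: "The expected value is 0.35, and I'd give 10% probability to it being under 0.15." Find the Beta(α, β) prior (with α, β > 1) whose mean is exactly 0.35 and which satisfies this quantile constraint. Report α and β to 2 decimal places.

With mean 0.35 fixed, write α = 0.35s, β = 0.65s where s = α+β.
Need P(θ < 0.15) = 0.1 under Beta(0.35s, 0.65s). Normal approximation: (q−m)/√(m(1−m)/s) ≈ z_{0.1} = -1.28, so s ≈ 0.35·0.65·(-1.28)²/(0.15−0.35)² = 9.3.
At s = 9.3: P(θ<0.15) ≈ 0.080. Adjusting to match 0.1 gives s ≈ 8.01.
So α = 0.35·8.01 ≈ 2.80, β = 0.65·8.01 ≈ 5.21.

α ≈ 2.80, β ≈ 5.21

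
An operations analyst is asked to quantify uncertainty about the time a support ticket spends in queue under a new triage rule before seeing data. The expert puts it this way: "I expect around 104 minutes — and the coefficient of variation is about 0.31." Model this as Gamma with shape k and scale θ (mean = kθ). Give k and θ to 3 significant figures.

For Gamma(k, scale θ): mean = kθ, variance = kθ², so CV = 1/√k.
CV = 0.31, hence k = 1/CV² = 10.4.
Then θ = mean/k = 104/10.4 = 9.99.

k ≈ 10.4, θ ≈ 9.99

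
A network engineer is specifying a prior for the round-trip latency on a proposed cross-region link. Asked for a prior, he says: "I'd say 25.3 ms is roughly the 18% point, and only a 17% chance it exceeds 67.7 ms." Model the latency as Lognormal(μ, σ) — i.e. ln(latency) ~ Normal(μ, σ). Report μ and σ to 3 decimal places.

μ ≈ 3.713, σ ≈ 0.526

If T ~ Lognormal(μ,σ) then ln T ~ Normal(μ,σ), so the p-quantile of ln T is μ + z_p·σ.
ln(25.3) = 3.231 and ln(67.7) = 4.215; z_{0.18} = -0.9154, z_{0.83} = 0.9542.
σ = (4.215 − 3.231)/(0.9542 − (-0.9154)) = 0.526.
μ = 3.231 − (-0.9154)·0.526 = 3.713.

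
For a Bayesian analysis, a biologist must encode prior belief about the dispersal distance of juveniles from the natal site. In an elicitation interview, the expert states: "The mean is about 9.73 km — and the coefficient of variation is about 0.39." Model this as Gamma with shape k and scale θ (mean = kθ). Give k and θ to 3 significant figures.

k ≈ 6.57, θ ≈ 1.48

For Gamma(k, scale θ): mean = kθ, variance = kθ², so CV = 1/√k.
CV = 0.39, hence k = 1/CV² = 6.57.
Then θ = mean/k = 9.73/6.57 = 1.48.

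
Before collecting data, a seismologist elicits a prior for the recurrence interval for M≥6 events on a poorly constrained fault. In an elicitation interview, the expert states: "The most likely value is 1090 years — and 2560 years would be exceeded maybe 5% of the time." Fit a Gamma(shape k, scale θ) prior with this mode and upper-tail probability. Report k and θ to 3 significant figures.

Gamma(k,θ) with k>1 has mode (k−1)θ, so θ = 1090/(k−1).
Need P(X < 2560) = 0.95 with θ tied to k this way. Start at k = 2, θ = 1090: P(X<2560) ≈ 0.680.
Too low — raise k to concentrate. Iterating converges to k ≈ 4.75.
Then θ = 1090/(4.75−1) ≈ 291.

k ≈ 4.75, θ ≈ 291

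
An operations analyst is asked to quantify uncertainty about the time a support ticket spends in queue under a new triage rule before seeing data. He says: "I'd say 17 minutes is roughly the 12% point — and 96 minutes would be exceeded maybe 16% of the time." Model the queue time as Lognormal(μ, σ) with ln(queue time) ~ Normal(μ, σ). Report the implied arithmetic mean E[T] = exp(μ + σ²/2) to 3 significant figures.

E[T] ≈ 59.7 minutes

If T ~ Lognormal(μ,σ) then ln T ~ Normal(μ,σ), so the p-quantile of ln T is μ + z_p·σ.
ln(17) = 2.833 and ln(96) = 4.564; z_{0.12} = -1.175, z_{0.84} = 0.9945.
σ = (4.564 − 2.833)/(0.9945 − (-1.175)) = 0.798.
μ = 2.833 − (-1.175)·0.798 = 3.771.
E[T] = exp(μ + σ²/2) = exp(3.771 + 0.3184) = 59.7 minutes.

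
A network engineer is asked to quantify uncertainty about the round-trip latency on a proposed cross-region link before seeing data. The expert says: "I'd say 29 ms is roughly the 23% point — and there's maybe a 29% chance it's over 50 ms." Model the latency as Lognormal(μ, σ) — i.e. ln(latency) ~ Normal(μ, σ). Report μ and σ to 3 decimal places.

μ ≈ 3.679, σ ≈ 0.422

If T ~ Lognormal(μ,σ) then ln T ~ Normal(μ,σ), so the p-quantile of ln T is μ + z_p·σ.
ln(29) = 3.367 and ln(50) = 3.912; z_{0.23} = -0.7388, z_{0.71} = 0.5534.
σ = (3.912 − 3.367)/(0.5534 − (-0.7388)) = 0.422.
μ = 3.367 − (-0.7388)·0.422 = 3.679.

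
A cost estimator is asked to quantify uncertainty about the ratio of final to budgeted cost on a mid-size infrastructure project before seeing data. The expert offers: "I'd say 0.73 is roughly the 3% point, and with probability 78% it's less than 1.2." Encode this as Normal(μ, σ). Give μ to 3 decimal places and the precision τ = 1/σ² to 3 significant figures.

For Normal(μ,σ), the p-quantile is μ + z_p·σ. Here z_{0.03} = -1.881, z_{0.78} = 0.7722.
So 0.73 = μ − 1.881σ and 1.2 = μ + 0.7722σ.
Subtracting: σ = (1.2 − 0.73)/(0.7722 − (-1.881)) = 0.177.
Then μ = 0.73 − (-1.881)·0.177 = 1.063.
Precision τ = 1/σ² = 1/0.1772² = 31.9.

μ = 1.063, τ = 31.9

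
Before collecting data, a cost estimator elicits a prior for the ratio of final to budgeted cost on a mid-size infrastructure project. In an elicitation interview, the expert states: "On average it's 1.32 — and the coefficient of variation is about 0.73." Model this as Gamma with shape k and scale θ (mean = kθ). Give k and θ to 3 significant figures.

For Gamma(k, scale θ): mean = kθ, variance = kθ², so CV = 1/√k.
CV = 0.73, hence k = 1/CV² = 1.88.
Then θ = mean/k = 1.32/1.88 = 0.703.

k ≈ 1.88, θ ≈ 0.703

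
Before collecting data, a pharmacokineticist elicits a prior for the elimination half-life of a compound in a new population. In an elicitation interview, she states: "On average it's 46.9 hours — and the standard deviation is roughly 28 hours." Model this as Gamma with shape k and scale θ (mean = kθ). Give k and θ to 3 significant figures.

k ≈ 2.81, θ ≈ 16.7

For Gamma(k, scale θ): mean = kθ, variance = kθ², so CV = 1/√k.
CV = SD/mean = 28/46.9 = 0.597, hence k = 1/CV² = 2.81.
Then θ = mean/k = 46.9/2.81 = 16.7.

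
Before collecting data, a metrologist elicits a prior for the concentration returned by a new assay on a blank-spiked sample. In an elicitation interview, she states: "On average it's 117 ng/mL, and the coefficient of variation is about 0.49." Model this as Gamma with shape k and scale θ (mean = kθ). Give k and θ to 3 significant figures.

k ≈ 4.16, θ ≈ 28.1

For Gamma(k, scale θ): mean = kθ, variance = kθ², so CV = 1/√k.
CV = 0.49, hence k = 1/CV² = 4.16.
Then θ = mean/k = 117/4.16 = 28.1.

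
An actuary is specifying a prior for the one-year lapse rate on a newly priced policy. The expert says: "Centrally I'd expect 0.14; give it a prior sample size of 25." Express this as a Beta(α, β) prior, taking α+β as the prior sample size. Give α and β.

α = 3.5, β = 21.5

Under the effective-sample-size interpretation, Beta(α, β) has prior mean α/(α+β) and prior sample size α+β.
So α+β = 25 and α/(α+β) = 0.14, giving α = 0.14·25 = 3.5 and β = 25 − 3.5 = 21.5.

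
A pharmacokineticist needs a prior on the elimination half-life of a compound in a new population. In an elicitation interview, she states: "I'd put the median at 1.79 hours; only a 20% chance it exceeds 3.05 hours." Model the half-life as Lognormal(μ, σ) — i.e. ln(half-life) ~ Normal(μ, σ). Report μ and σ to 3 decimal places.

μ ≈ 0.582, σ ≈ 0.633

If T ~ Lognormal(μ,σ) then ln T ~ Normal(μ,σ), so the p-quantile of ln T is μ + z_p·σ.
ln(1.79) = 0.5822 and ln(3.05) = 1.115; z_{0.5} = 0, z_{0.8} = 0.8416.
σ = (1.115 − 0.5822)/(0.8416 − (0)) = 0.633.
μ = 0.5822 − (0)·0.633 = 0.582.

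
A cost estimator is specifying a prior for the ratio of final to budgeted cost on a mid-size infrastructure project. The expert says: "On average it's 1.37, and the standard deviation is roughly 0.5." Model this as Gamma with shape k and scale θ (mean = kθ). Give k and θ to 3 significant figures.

For Gamma(k, scale θ): mean = kθ, variance = kθ², so CV = 1/√k.
CV = SD/mean = 0.5/1.37 = 0.365, hence k = 1/CV² = 7.51.
Then θ = mean/k = 1.37/7.51 = 0.182.

k ≈ 7.51, θ ≈ 0.182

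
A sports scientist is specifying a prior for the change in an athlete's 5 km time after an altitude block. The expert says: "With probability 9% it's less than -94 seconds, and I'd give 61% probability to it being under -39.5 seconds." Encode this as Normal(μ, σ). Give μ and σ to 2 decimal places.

The p-quantile of Normal(μ,σ) is μ + z_p·σ, with z_{0.09} = -1.341 and z_{0.61} = 0.2793.
Eliminate σ: μ = (z₂·x₁ − z₁·x₂)/(z₂ − z₁) = (0.2793·-94 − (-1.341)·-39.5)/1.62 = -48.90.
Then σ = (x₂ − x₁)/(z₂ − z₁) = (-39.5 − -94)/1.62 = 33.64.

μ = -48.90, σ = 33.64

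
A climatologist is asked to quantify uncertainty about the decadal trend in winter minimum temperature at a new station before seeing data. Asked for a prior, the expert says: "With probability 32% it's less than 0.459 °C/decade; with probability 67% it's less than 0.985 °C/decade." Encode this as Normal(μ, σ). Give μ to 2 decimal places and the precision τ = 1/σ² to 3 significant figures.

For Normal(μ,σ), the p-quantile is μ + z_p·σ. Here z_{0.32} = -0.4677, z_{0.67} = 0.4399.
So 0.459 = μ − 0.4677σ and 0.985 = μ + 0.4399σ.
Subtracting: σ = (0.985 − 0.459)/(0.4399 − (-0.4677)) = 0.58.
Then μ = 0.459 − (-0.4677)·0.58 = 0.73.
Precision τ = 1/σ² = 1/0.5795² = 2.98.

μ = 0.73, τ = 2.98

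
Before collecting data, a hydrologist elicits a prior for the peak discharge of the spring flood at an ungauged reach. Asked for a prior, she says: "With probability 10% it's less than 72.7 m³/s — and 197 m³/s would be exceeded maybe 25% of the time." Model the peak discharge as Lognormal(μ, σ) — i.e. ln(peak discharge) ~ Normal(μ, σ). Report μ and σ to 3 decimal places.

If T ~ Lognormal(μ,σ) then ln T ~ Normal(μ,σ), so the p-quantile of ln T is μ + z_p·σ.
ln(72.7) = 4.286 and ln(197) = 5.283; z_{0.1} = -1.282, z_{0.75} = 0.6745.
σ = (5.283 − 4.286)/(0.6745 − (-1.282)) = 0.510.
μ = 4.286 − (-1.282)·0.510 = 4.939.

μ ≈ 4.939, σ ≈ 0.510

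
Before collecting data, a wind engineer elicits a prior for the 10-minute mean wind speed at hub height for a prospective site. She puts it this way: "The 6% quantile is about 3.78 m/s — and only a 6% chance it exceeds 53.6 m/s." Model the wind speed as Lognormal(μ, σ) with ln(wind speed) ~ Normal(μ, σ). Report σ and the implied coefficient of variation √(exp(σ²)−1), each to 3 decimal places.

σ ≈ 0.853, CV ≈ 1.034

If T ~ Lognormal(μ,σ) then ln T ~ Normal(μ,σ), so the p-quantile of ln T is μ + z_p·σ.
ln(3.78) = 1.33 and ln(53.6) = 3.982; z_{0.06} = -1.555, z_{0.94} = 1.555.
σ = (3.982 − 1.33)/(1.555 − (-1.555)) = 0.853.
μ = 1.33 − (-1.555)·0.853 = 2.656.
CV = √(exp(σ²)−1) = √(exp(0.7273)−1) = 1.034.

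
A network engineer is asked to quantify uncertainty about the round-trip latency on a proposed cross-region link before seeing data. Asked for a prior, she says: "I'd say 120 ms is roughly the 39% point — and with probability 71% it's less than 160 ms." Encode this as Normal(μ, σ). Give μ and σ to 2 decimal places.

The p-quantile of Normal(μ,σ) is μ + z_p·σ, with z_{0.39} = -0.2793 and z_{0.71} = 0.5534.
Eliminate σ: μ = (z₂·x₁ − z₁·x₂)/(z₂ − z₁) = (0.5534·120 − (-0.2793)·160)/0.8327 = 133.42.
Then σ = (x₂ − x₁)/(z₂ − z₁) = (160 − 120)/0.8327 = 48.04.

μ = 133.42, σ = 48.04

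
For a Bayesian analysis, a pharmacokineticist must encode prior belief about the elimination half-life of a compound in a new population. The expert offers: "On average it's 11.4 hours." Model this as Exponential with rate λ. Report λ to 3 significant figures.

Exponential mean = 1/λ, so λ = 1/11.4 = 0.0877.

λ ≈ 0.0877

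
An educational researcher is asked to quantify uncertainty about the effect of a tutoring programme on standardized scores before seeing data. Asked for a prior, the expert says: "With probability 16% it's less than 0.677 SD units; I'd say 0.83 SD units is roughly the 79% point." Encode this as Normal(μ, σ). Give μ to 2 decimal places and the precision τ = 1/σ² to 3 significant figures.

μ = 0.76, τ = 139

For Normal(μ,σ), the p-quantile is μ + z_p·σ. Here z_{0.16} = -0.9945, z_{0.79} = 0.8064.
So 0.677 = μ − 0.9945σ and 0.83 = μ + 0.8064σ.
Subtracting: σ = (0.83 − 0.677)/(0.8064 − (-0.9945)) = 0.08.
Then μ = 0.677 − (-0.9945)·0.08 = 0.76.
Precision τ = 1/σ² = 1/0.08496² = 139.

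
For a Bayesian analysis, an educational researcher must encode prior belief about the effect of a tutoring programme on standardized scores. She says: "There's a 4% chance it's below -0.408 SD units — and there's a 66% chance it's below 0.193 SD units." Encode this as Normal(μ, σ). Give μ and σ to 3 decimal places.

The p-quantile of Normal(μ,σ) is μ + z_p·σ, with z_{0.04} = -1.751 and z_{0.66} = 0.4125.
Eliminate σ: μ = (z₂·x₁ − z₁·x₂)/(z₂ − z₁) = (0.4125·-0.408 − (-1.751)·0.193)/2.163 = 0.078.
Then σ = (x₂ − x₁)/(z₂ − z₁) = (0.193 − -0.408)/2.163 = 0.278.

μ = 0.078, σ = 0.278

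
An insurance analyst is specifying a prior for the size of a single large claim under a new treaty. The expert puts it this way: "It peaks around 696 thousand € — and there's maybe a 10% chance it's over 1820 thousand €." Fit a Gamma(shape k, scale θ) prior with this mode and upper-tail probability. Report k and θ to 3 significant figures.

Gamma(k,θ) with k>1 has mode (k−1)θ, so θ = 696/(k−1).
Need P(X < 1820) = 0.9 with θ tied to k this way. Start at k = 2, θ = 696: P(X<1820) ≈ 0.735.
Too low — raise k to concentrate. Iterating converges to k ≈ 3.08.
Then θ = 696/(3.08−1) ≈ 335.

k ≈ 3.08, θ ≈ 335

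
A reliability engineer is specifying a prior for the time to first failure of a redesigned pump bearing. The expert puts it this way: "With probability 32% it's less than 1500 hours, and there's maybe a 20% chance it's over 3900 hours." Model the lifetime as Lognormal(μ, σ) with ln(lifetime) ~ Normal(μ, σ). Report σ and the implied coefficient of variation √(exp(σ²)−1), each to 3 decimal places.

If T ~ Lognormal(μ,σ) then ln T ~ Normal(μ,σ), so the p-quantile of ln T is μ + z_p·σ.
ln(1500) = 7.313 and ln(3900) = 8.269; z_{0.32} = -0.4677, z_{0.8} = 0.8416.
σ = (8.269 − 7.313)/(0.8416 − (-0.4677)) = 0.730.
μ = 7.313 − (-0.4677)·0.730 = 7.655.
CV = √(exp(σ²)−1) = √(exp(0.5326)−1) = 0.839.

σ ≈ 0.730, CV ≈ 0.839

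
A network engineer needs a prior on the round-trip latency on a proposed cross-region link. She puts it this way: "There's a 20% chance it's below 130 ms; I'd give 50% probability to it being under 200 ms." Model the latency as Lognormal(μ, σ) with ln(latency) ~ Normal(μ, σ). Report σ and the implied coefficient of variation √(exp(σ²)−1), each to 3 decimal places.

σ ≈ 0.512, CV ≈ 0.547

If T ~ Lognormal(μ,σ) then ln T ~ Normal(μ,σ), so the p-quantile of ln T is μ + z_p·σ.
ln(130) = 4.868 and ln(200) = 5.298; z_{0.2} = -0.8416, z_{0.5} = 0.
σ = (5.298 − 4.868)/(0 − (-0.8416)) = 0.512.
μ = 4.868 − (-0.8416)·0.512 = 5.298.
CV = √(exp(σ²)−1) = √(exp(0.2620)−1) = 0.547.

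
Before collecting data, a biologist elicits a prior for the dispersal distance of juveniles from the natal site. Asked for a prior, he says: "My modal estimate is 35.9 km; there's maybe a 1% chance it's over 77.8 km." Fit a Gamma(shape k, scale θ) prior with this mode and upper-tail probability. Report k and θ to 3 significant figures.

Gamma(k,θ) with k>1 has mode (k−1)θ, so θ = 35.9/(k−1).
Need P(X < 77.8) = 0.99 with θ tied to k this way. Start at k = 2, θ = 35.9: P(X<77.8) ≈ 0.637.
Too low — raise k to concentrate. Iterating converges to k ≈ 9.08.
Then θ = 35.9/(9.08−1) ≈ 4.44.

k ≈ 9.08, θ ≈ 4.44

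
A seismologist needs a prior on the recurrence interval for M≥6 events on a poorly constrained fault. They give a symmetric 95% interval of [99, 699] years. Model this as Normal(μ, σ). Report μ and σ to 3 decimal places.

A symmetric 95% interval runs μ ± z·σ with z = 1.96.
Half-width = 300, so σ = 300/1.96 = 153.064.
μ is the interval midpoint, 399.000.

μ = 399.000, σ = 153.064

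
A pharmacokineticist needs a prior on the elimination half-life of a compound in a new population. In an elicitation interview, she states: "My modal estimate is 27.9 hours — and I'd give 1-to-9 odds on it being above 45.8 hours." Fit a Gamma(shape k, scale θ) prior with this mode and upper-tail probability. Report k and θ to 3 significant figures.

Gamma(k,θ) with k>1 has mode (k−1)θ, so θ = 27.9/(k−1).
Need P(X < 45.8) = 0.9 with θ tied to k this way. Start at k = 2, θ = 27.9: P(X<45.8) ≈ 0.488.
Too low — raise k to concentrate. Iterating converges to k ≈ 8.67.
Then θ = 27.9/(8.67−1) ≈ 3.64.

k ≈ 8.67, θ ≈ 3.64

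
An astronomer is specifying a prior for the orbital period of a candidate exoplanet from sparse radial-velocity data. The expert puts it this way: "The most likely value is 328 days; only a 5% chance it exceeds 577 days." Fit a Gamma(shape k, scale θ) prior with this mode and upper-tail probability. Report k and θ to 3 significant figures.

Gamma(k,θ) with k>1 has mode (k−1)θ, so θ = 328/(k−1).
Need P(X < 577) = 0.95 with θ tied to k this way. Start at k = 2, θ = 328: P(X<577) ≈ 0.525.
Too low — raise k to concentrate. Iterating converges to k ≈ 9.74.
Then θ = 328/(9.74−1) ≈ 37.5.

k ≈ 9.74, θ ≈ 37.5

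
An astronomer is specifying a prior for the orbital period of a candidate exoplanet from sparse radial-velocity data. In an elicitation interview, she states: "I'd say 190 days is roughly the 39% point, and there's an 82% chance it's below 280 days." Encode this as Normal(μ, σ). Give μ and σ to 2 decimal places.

The p-quantile of Normal(μ,σ) is μ + z_p·σ, with z_{0.39} = -0.2793 and z_{0.82} = 0.9154.
Eliminate σ: μ = (z₂·x₁ − z₁·x₂)/(z₂ − z₁) = (0.9154·190 − (-0.2793)·280)/1.195 = 211.04.
Then σ = (x₂ − x₁)/(z₂ − z₁) = (280 − 190)/1.195 = 75.33.

μ = 211.04, σ = 75.33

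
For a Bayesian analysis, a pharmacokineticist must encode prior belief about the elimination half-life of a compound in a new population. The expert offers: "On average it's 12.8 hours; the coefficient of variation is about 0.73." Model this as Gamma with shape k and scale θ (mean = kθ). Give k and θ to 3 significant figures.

For Gamma(k, scale θ): mean = kθ, variance = kθ², so CV = 1/√k.
CV = 0.73, hence k = 1/CV² = 1.88.
Then θ = mean/k = 12.8/1.88 = 6.82.

k ≈ 1.88, θ ≈ 6.82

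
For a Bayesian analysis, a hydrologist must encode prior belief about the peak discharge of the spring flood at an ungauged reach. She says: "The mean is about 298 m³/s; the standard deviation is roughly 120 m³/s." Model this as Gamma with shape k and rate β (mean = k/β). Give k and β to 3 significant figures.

k ≈ 6.17, β ≈ 0.0207

For Gamma(k, rate β): mean = k/β, variance = k/β², so CV = 1/√k.
CV = SD/mean = 120/298 = 0.4027, hence k = 1/CV² = 6.17.
Then β = k/mean = 6.17/298 = 0.0207.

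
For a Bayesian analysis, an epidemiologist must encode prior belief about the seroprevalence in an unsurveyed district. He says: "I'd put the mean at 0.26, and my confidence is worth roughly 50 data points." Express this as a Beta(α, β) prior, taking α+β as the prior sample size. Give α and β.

α = 13, β = 37

Under the effective-sample-size interpretation, Beta(α, β) has prior mean α/(α+β) and prior sample size α+β.
So α+β = 50 and α/(α+β) = 0.26, giving α = 0.26·50 = 13 and β = 50 − 13 = 37.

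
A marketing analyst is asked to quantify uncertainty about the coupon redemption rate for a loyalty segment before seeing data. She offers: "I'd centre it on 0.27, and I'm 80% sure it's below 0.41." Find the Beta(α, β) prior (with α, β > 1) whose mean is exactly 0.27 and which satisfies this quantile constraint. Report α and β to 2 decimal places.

With mean 0.27 fixed, write α = 0.27s, β = 0.73s where s = α+β.
Need P(θ < 0.41) = 0.8 under Beta(0.27s, 0.73s). Normal approximation: (q−m)/√(m(1−m)/s) ≈ z_{0.8} = 0.842, so s ≈ 0.27·0.73·(0.842)²/(0.41−0.27)² = 7.1.
At s = 7.1: P(θ<0.41) ≈ 0.811. Adjusting to match 0.8 gives s ≈ 6.30.
So α = 0.27·6.30 ≈ 1.70, β = 0.73·6.30 ≈ 4.60.

α ≈ 1.70, β ≈ 4.60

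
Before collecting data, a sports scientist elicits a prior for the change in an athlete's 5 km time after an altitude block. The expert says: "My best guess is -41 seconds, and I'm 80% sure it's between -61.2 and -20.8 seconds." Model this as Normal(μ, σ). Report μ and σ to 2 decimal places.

μ = -41.00, σ = 15.76

A symmetric 80% interval runs μ ± z·σ with z = 1.282.
Half-width = 20.2, so σ = 20.2/1.282 = 15.76.
μ is the stated best guess, -41.00.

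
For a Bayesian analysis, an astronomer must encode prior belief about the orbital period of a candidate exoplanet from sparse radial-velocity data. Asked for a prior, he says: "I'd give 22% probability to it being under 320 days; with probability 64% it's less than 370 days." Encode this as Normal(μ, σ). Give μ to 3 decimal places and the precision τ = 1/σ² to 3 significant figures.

For Normal(μ,σ), the p-quantile is μ + z_p·σ. Here z_{0.22} = -0.7722, z_{0.64} = 0.3585.
So 320 = μ − 0.7722σ and 370 = μ + 0.3585σ.
Subtracting: σ = (370 − 320)/(0.3585 − (-0.7722)) = 44.222.
Then μ = 320 − (-0.7722)·44.222 = 354.148.
Precision τ = 1/σ² = 1/44.22² = 0.000511.

μ = 354.148, τ = 0.000511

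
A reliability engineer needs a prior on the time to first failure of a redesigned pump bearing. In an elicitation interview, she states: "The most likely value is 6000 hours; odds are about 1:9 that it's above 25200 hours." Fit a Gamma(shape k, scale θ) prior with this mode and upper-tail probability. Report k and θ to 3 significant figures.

k ≈ 1.89, θ ≈ 6780

Gamma(k,θ) with k>1 has mode (k−1)θ, so θ = 6000/(k−1).
Need P(X < 25200) = 0.9 with θ tied to k this way. Start at k = 2, θ = 6000: P(X<25200) ≈ 0.922.
Too high — lower k to spread out. Iterating converges to k ≈ 1.89.
Then θ = 6000/(1.89−1) ≈ 6780.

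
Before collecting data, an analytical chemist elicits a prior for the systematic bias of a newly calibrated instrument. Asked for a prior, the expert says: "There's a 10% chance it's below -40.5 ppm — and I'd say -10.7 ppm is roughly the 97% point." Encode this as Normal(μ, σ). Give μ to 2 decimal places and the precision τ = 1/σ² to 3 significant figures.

μ = -28.42, τ = 0.0113

For Normal(μ,σ), the p-quantile is μ + z_p·σ. Here z_{0.1} = -1.282, z_{0.97} = 1.881.
So -40.5 = μ − 1.282σ and -10.7 = μ + 1.881σ.
Subtracting: σ = (-10.7 − -40.5)/(1.881 − (-1.282)) = 9.42.
Then μ = -40.5 − (-1.282)·9.42 = -28.42.
Precision τ = 1/σ² = 1/9.423² = 0.0113.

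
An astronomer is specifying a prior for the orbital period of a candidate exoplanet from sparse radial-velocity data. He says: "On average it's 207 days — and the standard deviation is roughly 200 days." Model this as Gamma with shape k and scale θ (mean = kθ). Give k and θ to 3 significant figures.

k ≈ 1.07, θ ≈ 193

For Gamma(k, scale θ): mean = kθ, variance = kθ², so CV = 1/√k.
CV = SD/mean = 200/207 = 0.9662, hence k = 1/CV² = 1.07.
Then θ = mean/k = 207/1.07 = 193.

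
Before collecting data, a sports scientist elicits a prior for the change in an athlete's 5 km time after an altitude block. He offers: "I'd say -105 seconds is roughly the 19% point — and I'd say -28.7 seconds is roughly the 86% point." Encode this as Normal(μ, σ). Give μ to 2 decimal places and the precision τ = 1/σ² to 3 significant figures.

For Normal(μ,σ), the p-quantile is μ + z_p·σ. Here z_{0.19} = -0.8779, z_{0.86} = 1.08.
So -105 = μ − 0.8779σ and -28.7 = μ + 1.08σ.
Subtracting: σ = (-28.7 − -105)/(1.08 − (-0.8779)) = 38.96.
Then μ = -105 − (-0.8779)·38.96 = -70.79.
Precision τ = 1/σ² = 1/38.96² = 0.000659.

μ = -70.79, τ = 0.000659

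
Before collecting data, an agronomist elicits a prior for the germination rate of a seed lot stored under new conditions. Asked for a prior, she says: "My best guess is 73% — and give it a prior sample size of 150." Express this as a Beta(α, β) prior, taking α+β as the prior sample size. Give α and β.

α = 109.5, β = 40.5

Under the effective-sample-size interpretation, Beta(α, β) has prior mean α/(α+β) and prior sample size α+β.
So α+β = 150 and α/(α+β) = 0.73, giving α = 0.73·150 = 109.5 and β = 150 − 109.5 = 40.5.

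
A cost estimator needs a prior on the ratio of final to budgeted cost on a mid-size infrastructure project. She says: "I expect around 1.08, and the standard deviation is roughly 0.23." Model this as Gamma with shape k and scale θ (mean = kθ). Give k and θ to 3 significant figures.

k ≈ 22, θ ≈ 0.049

For Gamma(k, scale θ): mean = kθ, variance = kθ², so CV = 1/√k.
CV = SD/mean = 0.23/1.08 = 0.213, hence k = 1/CV² = 22.
Then θ = mean/k = 1.08/22 = 0.049.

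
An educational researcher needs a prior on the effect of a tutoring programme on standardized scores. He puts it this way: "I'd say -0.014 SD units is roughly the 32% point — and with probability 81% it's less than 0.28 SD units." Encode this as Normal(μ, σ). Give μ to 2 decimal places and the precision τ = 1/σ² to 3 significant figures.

The p-quantile of Normal(μ,σ) is μ + z_p·σ, with z_{0.32} = -0.4677 and z_{0.81} = 0.8779.
Eliminate σ: μ = (z₂·x₁ − z₁·x₂)/(z₂ − z₁) = (0.8779·-0.014 − (-0.4677)·0.28)/1.346 = 0.09.
Then σ = (x₂ − x₁)/(z₂ − z₁) = (0.28 − -0.014)/1.346 = 0.22.
Precision τ = 1/σ² = 1/0.2185² = 20.9.

μ = 0.09, τ = 20.9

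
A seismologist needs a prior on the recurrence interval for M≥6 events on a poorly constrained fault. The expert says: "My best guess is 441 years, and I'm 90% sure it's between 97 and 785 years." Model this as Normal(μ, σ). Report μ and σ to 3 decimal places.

A symmetric 90% interval runs μ ± z·σ with z = 1.645.
Half-width = 344, so σ = 344/1.645 = 209.137.
μ is the stated best guess, 441.000.

μ = 441.000, σ = 209.137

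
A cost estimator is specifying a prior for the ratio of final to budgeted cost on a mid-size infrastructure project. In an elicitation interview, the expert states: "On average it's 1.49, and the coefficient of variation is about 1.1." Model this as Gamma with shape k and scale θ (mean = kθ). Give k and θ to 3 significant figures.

For Gamma(k, scale θ): mean = kθ, variance = kθ², so CV = 1/√k.
CV = 1.1, hence k = 1/CV² = 0.826.
Then θ = mean/k = 1.49/0.826 = 1.8.

k ≈ 0.826, θ ≈ 1.8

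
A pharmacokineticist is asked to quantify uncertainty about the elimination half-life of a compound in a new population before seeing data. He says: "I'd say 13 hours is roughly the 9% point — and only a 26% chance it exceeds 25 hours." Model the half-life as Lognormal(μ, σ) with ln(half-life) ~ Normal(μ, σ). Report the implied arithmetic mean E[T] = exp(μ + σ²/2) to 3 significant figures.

If T ~ Lognormal(μ,σ) then ln T ~ Normal(μ,σ), so the p-quantile of ln T is μ + z_p·σ.
ln(13) = 2.565 and ln(25) = 3.219; z_{0.09} = -1.341, z_{0.74} = 0.6433.
σ = (3.219 − 2.565)/(0.6433 − (-1.341)) = 0.330.
μ = 2.565 − (-1.341)·0.330 = 3.007.
E[T] = exp(μ + σ²/2) = exp(3.007 + 0.0543) = 21.4 hours.

E[T] ≈ 21.4 hours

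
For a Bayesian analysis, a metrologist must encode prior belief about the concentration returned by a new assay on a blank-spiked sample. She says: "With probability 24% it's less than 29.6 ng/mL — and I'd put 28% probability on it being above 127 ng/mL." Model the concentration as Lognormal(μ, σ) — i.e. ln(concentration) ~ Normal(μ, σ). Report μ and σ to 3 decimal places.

If T ~ Lognormal(μ,σ) then ln T ~ Normal(μ,σ), so the p-quantile of ln T is μ + z_p·σ.
ln(29.6) = 3.388 and ln(127) = 4.844; z_{0.24} = -0.7063, z_{0.72} = 0.5828.
σ = (4.844 − 3.388)/(0.5828 − (-0.7063)) = 1.130.
μ = 3.388 − (-0.7063)·1.130 = 4.186.

μ ≈ 4.186, σ ≈ 1.130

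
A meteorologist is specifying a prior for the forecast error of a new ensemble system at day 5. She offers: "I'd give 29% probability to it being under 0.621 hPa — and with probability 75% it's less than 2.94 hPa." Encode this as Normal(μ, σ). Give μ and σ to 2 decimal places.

μ = 1.67, σ = 1.89

The p-quantile of Normal(μ,σ) is μ + z_p·σ, with z_{0.29} = -0.5534 and z_{0.75} = 0.6745.
Eliminate σ: μ = (z₂·x₁ − z₁·x₂)/(z₂ − z₁) = (0.6745·0.621 − (-0.5534)·2.94)/1.228 = 1.67.
Then σ = (x₂ − x₁)/(z₂ − z₁) = (2.94 − 0.621)/1.228 = 1.89.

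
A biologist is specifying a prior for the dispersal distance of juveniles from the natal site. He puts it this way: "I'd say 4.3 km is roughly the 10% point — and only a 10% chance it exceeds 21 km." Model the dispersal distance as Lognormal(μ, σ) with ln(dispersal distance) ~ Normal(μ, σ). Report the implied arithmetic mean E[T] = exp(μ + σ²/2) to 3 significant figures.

If T ~ Lognormal(μ,σ) then ln T ~ Normal(μ,σ), so the p-quantile of ln T is μ + z_p·σ.
ln(4.3) = 1.459 and ln(21) = 3.045; z_{0.1} = -1.282, z_{0.9} = 1.282.
σ = (3.045 − 1.459)/(1.282 − (-1.282)) = 0.619.
μ = 1.459 − (-1.282)·0.619 = 2.252.
E[T] = exp(μ + σ²/2) = exp(2.252 + 0.1914) = 11.5 km.

E[T] ≈ 11.5 km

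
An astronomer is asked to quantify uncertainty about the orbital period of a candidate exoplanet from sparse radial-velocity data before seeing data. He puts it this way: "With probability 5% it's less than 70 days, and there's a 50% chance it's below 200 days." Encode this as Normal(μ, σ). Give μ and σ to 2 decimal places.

The p-quantile of Normal(μ,σ) is μ + z_p·σ, with z_{0.05} = -1.645 and z_{0.5} = 0.
Eliminate σ: μ = (z₂·x₁ − z₁·x₂)/(z₂ − z₁) = (0·70 − (-1.645)·200)/1.645 = 200.00.
Then σ = (x₂ − x₁)/(z₂ − z₁) = (200 − 70)/1.645 = 79.03.

μ = 200.00, σ = 79.03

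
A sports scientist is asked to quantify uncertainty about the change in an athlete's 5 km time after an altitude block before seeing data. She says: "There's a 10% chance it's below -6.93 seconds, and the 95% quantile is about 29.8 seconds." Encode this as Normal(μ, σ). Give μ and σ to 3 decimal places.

The p-quantile of Normal(μ,σ) is μ + z_p·σ, with z_{0.1} = -1.282 and z_{0.95} = 1.645.
Eliminate σ: μ = (z₂·x₁ − z₁·x₂)/(z₂ − z₁) = (1.645·-6.93 − (-1.282)·29.8)/2.926 = 9.155.
Then σ = (x₂ − x₁)/(z₂ − z₁) = (29.8 − -6.93)/2.926 = 12.551.

μ = 9.155, σ = 12.551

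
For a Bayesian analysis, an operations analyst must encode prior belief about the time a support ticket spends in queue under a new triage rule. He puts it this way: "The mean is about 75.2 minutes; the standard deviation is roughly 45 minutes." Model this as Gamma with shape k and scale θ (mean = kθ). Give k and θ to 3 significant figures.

For Gamma(k, scale θ): mean = kθ, variance = kθ², so CV = 1/√k.
CV = SD/mean = 45/75.2 = 0.5984, hence k = 1/CV² = 2.79.
Then θ = mean/k = 75.2/2.79 = 26.9.

k ≈ 2.79, θ ≈ 26.9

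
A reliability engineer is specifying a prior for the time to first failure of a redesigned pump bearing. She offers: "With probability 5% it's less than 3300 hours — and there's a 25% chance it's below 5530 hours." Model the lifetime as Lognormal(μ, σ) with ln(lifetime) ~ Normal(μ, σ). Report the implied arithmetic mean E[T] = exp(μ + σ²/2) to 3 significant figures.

If T ~ Lognormal(μ,σ) then ln T ~ Normal(μ,σ), so the p-quantile of ln T is μ + z_p·σ.
ln(3300) = 8.102 and ln(5530) = 8.618; z_{0.05} = -1.645, z_{0.25} = -0.6745.
σ = (8.618 − 8.102)/(-0.6745 − (-1.645)) = 0.532.
μ = 8.102 − (-1.645)·0.532 = 8.977.
E[T] = exp(μ + σ²/2) = exp(8.977 + 0.1415) = 9120 hours.

E[T] ≈ 9120 hours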